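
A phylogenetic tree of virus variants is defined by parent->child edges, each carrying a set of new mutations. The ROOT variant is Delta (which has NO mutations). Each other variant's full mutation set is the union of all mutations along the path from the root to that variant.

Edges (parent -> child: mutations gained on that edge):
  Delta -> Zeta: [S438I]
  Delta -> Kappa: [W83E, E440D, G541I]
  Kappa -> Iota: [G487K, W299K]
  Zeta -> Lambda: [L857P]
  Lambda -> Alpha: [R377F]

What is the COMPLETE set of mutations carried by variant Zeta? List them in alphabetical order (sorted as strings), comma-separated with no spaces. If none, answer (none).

At Delta: gained [] -> total []
At Zeta: gained ['S438I'] -> total ['S438I']

Answer: S438I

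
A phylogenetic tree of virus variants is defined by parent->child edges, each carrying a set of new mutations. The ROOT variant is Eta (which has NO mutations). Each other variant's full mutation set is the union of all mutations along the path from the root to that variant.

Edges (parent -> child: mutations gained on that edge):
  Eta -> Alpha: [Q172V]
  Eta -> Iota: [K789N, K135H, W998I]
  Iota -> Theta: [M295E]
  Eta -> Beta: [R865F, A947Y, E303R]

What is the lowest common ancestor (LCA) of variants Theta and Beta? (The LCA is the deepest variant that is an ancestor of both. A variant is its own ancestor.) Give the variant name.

Answer: Eta

Derivation:
Path from root to Theta: Eta -> Iota -> Theta
  ancestors of Theta: {Eta, Iota, Theta}
Path from root to Beta: Eta -> Beta
  ancestors of Beta: {Eta, Beta}
Common ancestors: {Eta}
Walk up from Beta: Beta (not in ancestors of Theta), Eta (in ancestors of Theta)
Deepest common ancestor (LCA) = Eta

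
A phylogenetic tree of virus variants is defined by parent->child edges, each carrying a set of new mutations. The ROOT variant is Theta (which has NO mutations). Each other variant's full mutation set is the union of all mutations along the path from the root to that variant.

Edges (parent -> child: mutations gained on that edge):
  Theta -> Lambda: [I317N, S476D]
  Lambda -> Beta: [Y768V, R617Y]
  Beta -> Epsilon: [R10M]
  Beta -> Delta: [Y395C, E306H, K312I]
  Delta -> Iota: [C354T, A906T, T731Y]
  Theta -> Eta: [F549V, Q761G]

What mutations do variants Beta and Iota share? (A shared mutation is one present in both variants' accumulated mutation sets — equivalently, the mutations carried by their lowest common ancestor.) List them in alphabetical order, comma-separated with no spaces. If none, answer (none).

Accumulating mutations along path to Beta:
  At Theta: gained [] -> total []
  At Lambda: gained ['I317N', 'S476D'] -> total ['I317N', 'S476D']
  At Beta: gained ['Y768V', 'R617Y'] -> total ['I317N', 'R617Y', 'S476D', 'Y768V']
Mutations(Beta) = ['I317N', 'R617Y', 'S476D', 'Y768V']
Accumulating mutations along path to Iota:
  At Theta: gained [] -> total []
  At Lambda: gained ['I317N', 'S476D'] -> total ['I317N', 'S476D']
  At Beta: gained ['Y768V', 'R617Y'] -> total ['I317N', 'R617Y', 'S476D', 'Y768V']
  At Delta: gained ['Y395C', 'E306H', 'K312I'] -> total ['E306H', 'I317N', 'K312I', 'R617Y', 'S476D', 'Y395C', 'Y768V']
  At Iota: gained ['C354T', 'A906T', 'T731Y'] -> total ['A906T', 'C354T', 'E306H', 'I317N', 'K312I', 'R617Y', 'S476D', 'T731Y', 'Y395C', 'Y768V']
Mutations(Iota) = ['A906T', 'C354T', 'E306H', 'I317N', 'K312I', 'R617Y', 'S476D', 'T731Y', 'Y395C', 'Y768V']
Intersection: ['I317N', 'R617Y', 'S476D', 'Y768V'] ∩ ['A906T', 'C354T', 'E306H', 'I317N', 'K312I', 'R617Y', 'S476D', 'T731Y', 'Y395C', 'Y768V'] = ['I317N', 'R617Y', 'S476D', 'Y768V']

Answer: I317N,R617Y,S476D,Y768V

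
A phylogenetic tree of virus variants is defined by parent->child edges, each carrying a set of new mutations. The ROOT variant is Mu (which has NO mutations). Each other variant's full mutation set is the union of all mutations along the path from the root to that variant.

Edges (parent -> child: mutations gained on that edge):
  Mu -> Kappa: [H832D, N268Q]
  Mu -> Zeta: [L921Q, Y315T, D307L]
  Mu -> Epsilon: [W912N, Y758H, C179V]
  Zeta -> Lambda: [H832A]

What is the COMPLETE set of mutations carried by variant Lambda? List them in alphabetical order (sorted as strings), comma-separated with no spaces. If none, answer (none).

At Mu: gained [] -> total []
At Zeta: gained ['L921Q', 'Y315T', 'D307L'] -> total ['D307L', 'L921Q', 'Y315T']
At Lambda: gained ['H832A'] -> total ['D307L', 'H832A', 'L921Q', 'Y315T']

Answer: D307L,H832A,L921Q,Y315T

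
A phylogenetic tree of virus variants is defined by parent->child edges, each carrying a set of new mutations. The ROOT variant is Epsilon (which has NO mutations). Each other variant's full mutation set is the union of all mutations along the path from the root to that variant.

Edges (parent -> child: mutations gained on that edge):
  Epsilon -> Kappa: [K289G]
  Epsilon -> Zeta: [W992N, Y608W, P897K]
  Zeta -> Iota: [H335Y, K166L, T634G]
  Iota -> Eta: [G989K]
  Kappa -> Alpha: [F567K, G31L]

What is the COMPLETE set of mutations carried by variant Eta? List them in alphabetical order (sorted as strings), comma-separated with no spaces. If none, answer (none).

Answer: G989K,H335Y,K166L,P897K,T634G,W992N,Y608W

Derivation:
At Epsilon: gained [] -> total []
At Zeta: gained ['W992N', 'Y608W', 'P897K'] -> total ['P897K', 'W992N', 'Y608W']
At Iota: gained ['H335Y', 'K166L', 'T634G'] -> total ['H335Y', 'K166L', 'P897K', 'T634G', 'W992N', 'Y608W']
At Eta: gained ['G989K'] -> total ['G989K', 'H335Y', 'K166L', 'P897K', 'T634G', 'W992N', 'Y608W']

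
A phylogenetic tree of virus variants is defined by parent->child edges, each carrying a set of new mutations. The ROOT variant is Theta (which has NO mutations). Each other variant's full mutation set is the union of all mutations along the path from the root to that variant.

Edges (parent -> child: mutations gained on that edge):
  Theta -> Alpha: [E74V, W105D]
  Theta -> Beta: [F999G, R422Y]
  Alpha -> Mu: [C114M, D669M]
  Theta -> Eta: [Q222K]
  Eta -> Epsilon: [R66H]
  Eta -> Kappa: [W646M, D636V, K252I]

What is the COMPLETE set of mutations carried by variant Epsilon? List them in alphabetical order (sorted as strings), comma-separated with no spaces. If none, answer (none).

At Theta: gained [] -> total []
At Eta: gained ['Q222K'] -> total ['Q222K']
At Epsilon: gained ['R66H'] -> total ['Q222K', 'R66H']

Answer: Q222K,R66H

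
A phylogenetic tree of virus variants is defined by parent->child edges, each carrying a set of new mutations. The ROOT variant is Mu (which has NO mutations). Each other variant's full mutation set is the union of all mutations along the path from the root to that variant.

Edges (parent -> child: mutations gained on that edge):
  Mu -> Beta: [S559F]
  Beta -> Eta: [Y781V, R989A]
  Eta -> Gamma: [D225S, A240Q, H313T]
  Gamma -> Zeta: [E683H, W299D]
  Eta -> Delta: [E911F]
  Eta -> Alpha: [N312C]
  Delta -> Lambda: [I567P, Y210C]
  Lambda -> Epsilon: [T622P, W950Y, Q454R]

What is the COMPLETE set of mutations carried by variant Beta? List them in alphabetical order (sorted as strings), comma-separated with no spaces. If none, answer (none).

At Mu: gained [] -> total []
At Beta: gained ['S559F'] -> total ['S559F']

Answer: S559F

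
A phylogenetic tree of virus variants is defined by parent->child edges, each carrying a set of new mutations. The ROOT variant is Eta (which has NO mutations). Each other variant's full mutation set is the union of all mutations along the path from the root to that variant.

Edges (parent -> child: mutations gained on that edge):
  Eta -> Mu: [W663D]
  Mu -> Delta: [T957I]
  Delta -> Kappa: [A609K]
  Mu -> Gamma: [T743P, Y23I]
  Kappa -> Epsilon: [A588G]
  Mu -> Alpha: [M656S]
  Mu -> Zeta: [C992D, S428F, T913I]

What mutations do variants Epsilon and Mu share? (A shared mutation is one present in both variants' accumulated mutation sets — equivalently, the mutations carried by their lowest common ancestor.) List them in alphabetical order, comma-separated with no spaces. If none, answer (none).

Answer: W663D

Derivation:
Accumulating mutations along path to Epsilon:
  At Eta: gained [] -> total []
  At Mu: gained ['W663D'] -> total ['W663D']
  At Delta: gained ['T957I'] -> total ['T957I', 'W663D']
  At Kappa: gained ['A609K'] -> total ['A609K', 'T957I', 'W663D']
  At Epsilon: gained ['A588G'] -> total ['A588G', 'A609K', 'T957I', 'W663D']
Mutations(Epsilon) = ['A588G', 'A609K', 'T957I', 'W663D']
Accumulating mutations along path to Mu:
  At Eta: gained [] -> total []
  At Mu: gained ['W663D'] -> total ['W663D']
Mutations(Mu) = ['W663D']
Intersection: ['A588G', 'A609K', 'T957I', 'W663D'] ∩ ['W663D'] = ['W663D']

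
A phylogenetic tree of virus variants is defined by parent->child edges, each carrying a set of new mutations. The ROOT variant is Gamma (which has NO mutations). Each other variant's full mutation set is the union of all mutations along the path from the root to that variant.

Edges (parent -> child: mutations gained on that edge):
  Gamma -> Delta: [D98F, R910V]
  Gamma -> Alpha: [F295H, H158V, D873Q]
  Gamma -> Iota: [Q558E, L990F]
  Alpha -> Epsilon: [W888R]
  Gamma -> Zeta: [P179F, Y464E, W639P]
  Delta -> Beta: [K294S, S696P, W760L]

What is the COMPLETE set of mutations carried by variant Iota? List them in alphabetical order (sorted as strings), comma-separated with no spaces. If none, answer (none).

Answer: L990F,Q558E

Derivation:
At Gamma: gained [] -> total []
At Iota: gained ['Q558E', 'L990F'] -> total ['L990F', 'Q558E']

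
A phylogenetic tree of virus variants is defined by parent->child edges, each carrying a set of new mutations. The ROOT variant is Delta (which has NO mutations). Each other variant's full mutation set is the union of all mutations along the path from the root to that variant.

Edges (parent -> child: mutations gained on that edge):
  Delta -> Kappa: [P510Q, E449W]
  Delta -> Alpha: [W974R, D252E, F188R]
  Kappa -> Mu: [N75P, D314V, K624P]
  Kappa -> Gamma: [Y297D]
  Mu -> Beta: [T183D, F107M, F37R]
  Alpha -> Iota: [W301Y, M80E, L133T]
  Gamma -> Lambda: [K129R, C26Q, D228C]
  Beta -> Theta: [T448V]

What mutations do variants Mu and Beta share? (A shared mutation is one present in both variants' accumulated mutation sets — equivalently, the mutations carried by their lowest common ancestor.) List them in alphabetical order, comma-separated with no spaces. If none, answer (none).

Accumulating mutations along path to Mu:
  At Delta: gained [] -> total []
  At Kappa: gained ['P510Q', 'E449W'] -> total ['E449W', 'P510Q']
  At Mu: gained ['N75P', 'D314V', 'K624P'] -> total ['D314V', 'E449W', 'K624P', 'N75P', 'P510Q']
Mutations(Mu) = ['D314V', 'E449W', 'K624P', 'N75P', 'P510Q']
Accumulating mutations along path to Beta:
  At Delta: gained [] -> total []
  At Kappa: gained ['P510Q', 'E449W'] -> total ['E449W', 'P510Q']
  At Mu: gained ['N75P', 'D314V', 'K624P'] -> total ['D314V', 'E449W', 'K624P', 'N75P', 'P510Q']
  At Beta: gained ['T183D', 'F107M', 'F37R'] -> total ['D314V', 'E449W', 'F107M', 'F37R', 'K624P', 'N75P', 'P510Q', 'T183D']
Mutations(Beta) = ['D314V', 'E449W', 'F107M', 'F37R', 'K624P', 'N75P', 'P510Q', 'T183D']
Intersection: ['D314V', 'E449W', 'K624P', 'N75P', 'P510Q'] ∩ ['D314V', 'E449W', 'F107M', 'F37R', 'K624P', 'N75P', 'P510Q', 'T183D'] = ['D314V', 'E449W', 'K624P', 'N75P', 'P510Q']

Answer: D314V,E449W,K624P,N75P,P510Q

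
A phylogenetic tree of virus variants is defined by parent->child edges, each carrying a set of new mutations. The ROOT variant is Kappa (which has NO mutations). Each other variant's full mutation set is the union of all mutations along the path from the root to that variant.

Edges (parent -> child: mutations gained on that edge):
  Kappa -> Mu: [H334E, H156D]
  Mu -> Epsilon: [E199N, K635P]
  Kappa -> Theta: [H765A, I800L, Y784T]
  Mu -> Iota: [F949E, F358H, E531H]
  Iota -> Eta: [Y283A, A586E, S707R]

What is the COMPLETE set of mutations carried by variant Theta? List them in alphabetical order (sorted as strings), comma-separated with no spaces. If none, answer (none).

Answer: H765A,I800L,Y784T

Derivation:
At Kappa: gained [] -> total []
At Theta: gained ['H765A', 'I800L', 'Y784T'] -> total ['H765A', 'I800L', 'Y784T']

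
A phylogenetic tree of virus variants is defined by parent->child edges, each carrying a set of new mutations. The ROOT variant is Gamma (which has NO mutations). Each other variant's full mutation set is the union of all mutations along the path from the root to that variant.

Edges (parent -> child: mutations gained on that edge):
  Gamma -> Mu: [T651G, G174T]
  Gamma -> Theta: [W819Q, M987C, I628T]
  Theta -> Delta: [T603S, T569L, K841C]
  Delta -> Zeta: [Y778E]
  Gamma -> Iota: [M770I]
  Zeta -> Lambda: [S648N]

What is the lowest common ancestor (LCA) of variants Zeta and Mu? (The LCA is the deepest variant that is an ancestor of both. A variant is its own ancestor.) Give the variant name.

Answer: Gamma

Derivation:
Path from root to Zeta: Gamma -> Theta -> Delta -> Zeta
  ancestors of Zeta: {Gamma, Theta, Delta, Zeta}
Path from root to Mu: Gamma -> Mu
  ancestors of Mu: {Gamma, Mu}
Common ancestors: {Gamma}
Walk up from Mu: Mu (not in ancestors of Zeta), Gamma (in ancestors of Zeta)
Deepest common ancestor (LCA) = Gamma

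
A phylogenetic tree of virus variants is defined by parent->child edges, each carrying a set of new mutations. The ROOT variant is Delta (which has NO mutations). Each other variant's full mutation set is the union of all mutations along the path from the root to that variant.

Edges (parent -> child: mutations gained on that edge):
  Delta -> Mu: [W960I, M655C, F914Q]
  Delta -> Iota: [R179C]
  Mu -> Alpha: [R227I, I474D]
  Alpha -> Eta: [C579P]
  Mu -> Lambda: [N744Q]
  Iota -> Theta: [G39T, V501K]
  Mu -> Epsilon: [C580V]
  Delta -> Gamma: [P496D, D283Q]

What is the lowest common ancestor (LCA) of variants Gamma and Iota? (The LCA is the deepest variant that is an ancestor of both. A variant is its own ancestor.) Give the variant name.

Answer: Delta

Derivation:
Path from root to Gamma: Delta -> Gamma
  ancestors of Gamma: {Delta, Gamma}
Path from root to Iota: Delta -> Iota
  ancestors of Iota: {Delta, Iota}
Common ancestors: {Delta}
Walk up from Iota: Iota (not in ancestors of Gamma), Delta (in ancestors of Gamma)
Deepest common ancestor (LCA) = Delta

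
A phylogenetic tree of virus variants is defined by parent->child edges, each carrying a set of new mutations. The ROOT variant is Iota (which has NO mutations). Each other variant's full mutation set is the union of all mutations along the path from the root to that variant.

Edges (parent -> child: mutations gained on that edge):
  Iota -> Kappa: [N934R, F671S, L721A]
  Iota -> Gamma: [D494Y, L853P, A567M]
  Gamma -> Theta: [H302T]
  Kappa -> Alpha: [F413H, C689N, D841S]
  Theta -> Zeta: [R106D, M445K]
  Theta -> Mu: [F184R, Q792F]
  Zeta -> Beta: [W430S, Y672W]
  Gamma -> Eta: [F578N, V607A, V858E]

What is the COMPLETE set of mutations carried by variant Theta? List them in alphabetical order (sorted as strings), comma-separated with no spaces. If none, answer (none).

Answer: A567M,D494Y,H302T,L853P

Derivation:
At Iota: gained [] -> total []
At Gamma: gained ['D494Y', 'L853P', 'A567M'] -> total ['A567M', 'D494Y', 'L853P']
At Theta: gained ['H302T'] -> total ['A567M', 'D494Y', 'H302T', 'L853P']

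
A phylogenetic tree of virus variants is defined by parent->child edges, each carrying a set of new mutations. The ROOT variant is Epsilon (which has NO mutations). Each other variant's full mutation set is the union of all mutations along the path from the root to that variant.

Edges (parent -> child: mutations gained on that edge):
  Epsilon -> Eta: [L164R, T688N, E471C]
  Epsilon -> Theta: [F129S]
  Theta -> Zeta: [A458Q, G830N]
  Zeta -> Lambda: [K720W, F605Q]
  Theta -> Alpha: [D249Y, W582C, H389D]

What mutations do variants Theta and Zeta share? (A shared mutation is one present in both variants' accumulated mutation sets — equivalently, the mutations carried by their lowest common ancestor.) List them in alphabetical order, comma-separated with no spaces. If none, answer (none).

Accumulating mutations along path to Theta:
  At Epsilon: gained [] -> total []
  At Theta: gained ['F129S'] -> total ['F129S']
Mutations(Theta) = ['F129S']
Accumulating mutations along path to Zeta:
  At Epsilon: gained [] -> total []
  At Theta: gained ['F129S'] -> total ['F129S']
  At Zeta: gained ['A458Q', 'G830N'] -> total ['A458Q', 'F129S', 'G830N']
Mutations(Zeta) = ['A458Q', 'F129S', 'G830N']
Intersection: ['F129S'] ∩ ['A458Q', 'F129S', 'G830N'] = ['F129S']

Answer: F129S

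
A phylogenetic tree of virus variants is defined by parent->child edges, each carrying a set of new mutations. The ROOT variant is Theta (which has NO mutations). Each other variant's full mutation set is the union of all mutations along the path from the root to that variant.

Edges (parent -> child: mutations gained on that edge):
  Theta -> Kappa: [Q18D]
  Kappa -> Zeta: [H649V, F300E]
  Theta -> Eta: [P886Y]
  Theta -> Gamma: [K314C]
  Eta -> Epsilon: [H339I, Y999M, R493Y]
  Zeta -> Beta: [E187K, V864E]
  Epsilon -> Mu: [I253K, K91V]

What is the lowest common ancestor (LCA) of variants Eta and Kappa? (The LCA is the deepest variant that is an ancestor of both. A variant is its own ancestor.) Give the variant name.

Answer: Theta

Derivation:
Path from root to Eta: Theta -> Eta
  ancestors of Eta: {Theta, Eta}
Path from root to Kappa: Theta -> Kappa
  ancestors of Kappa: {Theta, Kappa}
Common ancestors: {Theta}
Walk up from Kappa: Kappa (not in ancestors of Eta), Theta (in ancestors of Eta)
Deepest common ancestor (LCA) = Theta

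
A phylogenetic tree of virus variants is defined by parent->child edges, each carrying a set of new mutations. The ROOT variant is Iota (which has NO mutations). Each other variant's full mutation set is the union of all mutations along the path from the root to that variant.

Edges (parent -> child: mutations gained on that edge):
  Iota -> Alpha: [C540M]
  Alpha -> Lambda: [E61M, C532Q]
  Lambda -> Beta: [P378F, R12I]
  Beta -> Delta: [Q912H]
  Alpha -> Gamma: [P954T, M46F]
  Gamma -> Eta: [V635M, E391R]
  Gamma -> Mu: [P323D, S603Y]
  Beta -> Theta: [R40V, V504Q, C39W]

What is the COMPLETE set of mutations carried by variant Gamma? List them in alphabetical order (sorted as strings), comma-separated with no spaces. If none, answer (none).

Answer: C540M,M46F,P954T

Derivation:
At Iota: gained [] -> total []
At Alpha: gained ['C540M'] -> total ['C540M']
At Gamma: gained ['P954T', 'M46F'] -> total ['C540M', 'M46F', 'P954T']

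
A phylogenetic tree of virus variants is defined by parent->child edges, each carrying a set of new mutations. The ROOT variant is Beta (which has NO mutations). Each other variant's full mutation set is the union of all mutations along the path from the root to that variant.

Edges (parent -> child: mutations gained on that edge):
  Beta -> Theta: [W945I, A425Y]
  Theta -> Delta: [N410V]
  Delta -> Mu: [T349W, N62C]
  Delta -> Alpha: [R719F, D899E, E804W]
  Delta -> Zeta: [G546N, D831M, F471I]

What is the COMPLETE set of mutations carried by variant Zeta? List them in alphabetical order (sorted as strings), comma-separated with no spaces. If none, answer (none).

At Beta: gained [] -> total []
At Theta: gained ['W945I', 'A425Y'] -> total ['A425Y', 'W945I']
At Delta: gained ['N410V'] -> total ['A425Y', 'N410V', 'W945I']
At Zeta: gained ['G546N', 'D831M', 'F471I'] -> total ['A425Y', 'D831M', 'F471I', 'G546N', 'N410V', 'W945I']

Answer: A425Y,D831M,F471I,G546N,N410V,W945I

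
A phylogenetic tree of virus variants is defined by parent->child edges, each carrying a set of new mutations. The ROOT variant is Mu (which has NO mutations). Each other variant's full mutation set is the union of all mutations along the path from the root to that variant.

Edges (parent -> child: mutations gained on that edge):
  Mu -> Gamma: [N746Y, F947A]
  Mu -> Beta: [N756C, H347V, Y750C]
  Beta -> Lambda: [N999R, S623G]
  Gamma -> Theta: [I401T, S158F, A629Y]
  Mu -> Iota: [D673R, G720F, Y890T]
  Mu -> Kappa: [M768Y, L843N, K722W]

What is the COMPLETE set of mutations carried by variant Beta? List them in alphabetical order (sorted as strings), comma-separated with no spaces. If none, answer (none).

Answer: H347V,N756C,Y750C

Derivation:
At Mu: gained [] -> total []
At Beta: gained ['N756C', 'H347V', 'Y750C'] -> total ['H347V', 'N756C', 'Y750C']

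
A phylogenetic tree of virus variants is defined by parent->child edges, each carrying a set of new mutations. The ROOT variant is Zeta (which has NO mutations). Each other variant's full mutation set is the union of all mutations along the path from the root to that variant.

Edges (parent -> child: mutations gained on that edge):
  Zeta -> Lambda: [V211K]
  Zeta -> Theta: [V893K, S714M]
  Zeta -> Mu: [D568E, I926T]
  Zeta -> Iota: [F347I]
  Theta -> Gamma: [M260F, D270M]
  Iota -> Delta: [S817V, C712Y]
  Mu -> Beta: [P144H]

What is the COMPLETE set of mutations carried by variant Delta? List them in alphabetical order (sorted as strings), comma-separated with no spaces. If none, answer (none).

Answer: C712Y,F347I,S817V

Derivation:
At Zeta: gained [] -> total []
At Iota: gained ['F347I'] -> total ['F347I']
At Delta: gained ['S817V', 'C712Y'] -> total ['C712Y', 'F347I', 'S817V']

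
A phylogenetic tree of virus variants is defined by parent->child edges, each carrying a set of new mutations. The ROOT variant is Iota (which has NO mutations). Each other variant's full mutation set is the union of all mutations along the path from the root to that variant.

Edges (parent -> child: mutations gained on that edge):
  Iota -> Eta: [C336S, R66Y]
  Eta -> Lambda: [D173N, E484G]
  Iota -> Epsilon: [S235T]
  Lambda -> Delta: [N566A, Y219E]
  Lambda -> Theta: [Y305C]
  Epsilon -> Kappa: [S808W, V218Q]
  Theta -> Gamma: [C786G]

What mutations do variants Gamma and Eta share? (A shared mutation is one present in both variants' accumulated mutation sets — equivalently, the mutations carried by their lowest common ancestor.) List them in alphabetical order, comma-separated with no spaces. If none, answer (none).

Accumulating mutations along path to Gamma:
  At Iota: gained [] -> total []
  At Eta: gained ['C336S', 'R66Y'] -> total ['C336S', 'R66Y']
  At Lambda: gained ['D173N', 'E484G'] -> total ['C336S', 'D173N', 'E484G', 'R66Y']
  At Theta: gained ['Y305C'] -> total ['C336S', 'D173N', 'E484G', 'R66Y', 'Y305C']
  At Gamma: gained ['C786G'] -> total ['C336S', 'C786G', 'D173N', 'E484G', 'R66Y', 'Y305C']
Mutations(Gamma) = ['C336S', 'C786G', 'D173N', 'E484G', 'R66Y', 'Y305C']
Accumulating mutations along path to Eta:
  At Iota: gained [] -> total []
  At Eta: gained ['C336S', 'R66Y'] -> total ['C336S', 'R66Y']
Mutations(Eta) = ['C336S', 'R66Y']
Intersection: ['C336S', 'C786G', 'D173N', 'E484G', 'R66Y', 'Y305C'] ∩ ['C336S', 'R66Y'] = ['C336S', 'R66Y']

Answer: C336S,R66Y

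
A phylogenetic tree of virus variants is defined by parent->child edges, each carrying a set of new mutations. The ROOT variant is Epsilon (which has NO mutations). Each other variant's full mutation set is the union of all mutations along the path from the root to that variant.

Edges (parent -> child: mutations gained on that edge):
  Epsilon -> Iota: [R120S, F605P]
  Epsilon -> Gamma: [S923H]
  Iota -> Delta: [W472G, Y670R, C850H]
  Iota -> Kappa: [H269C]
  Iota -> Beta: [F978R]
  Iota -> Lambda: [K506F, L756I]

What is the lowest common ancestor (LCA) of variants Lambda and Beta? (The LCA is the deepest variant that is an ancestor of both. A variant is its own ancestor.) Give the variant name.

Path from root to Lambda: Epsilon -> Iota -> Lambda
  ancestors of Lambda: {Epsilon, Iota, Lambda}
Path from root to Beta: Epsilon -> Iota -> Beta
  ancestors of Beta: {Epsilon, Iota, Beta}
Common ancestors: {Epsilon, Iota}
Walk up from Beta: Beta (not in ancestors of Lambda), Iota (in ancestors of Lambda), Epsilon (in ancestors of Lambda)
Deepest common ancestor (LCA) = Iota

Answer: Iota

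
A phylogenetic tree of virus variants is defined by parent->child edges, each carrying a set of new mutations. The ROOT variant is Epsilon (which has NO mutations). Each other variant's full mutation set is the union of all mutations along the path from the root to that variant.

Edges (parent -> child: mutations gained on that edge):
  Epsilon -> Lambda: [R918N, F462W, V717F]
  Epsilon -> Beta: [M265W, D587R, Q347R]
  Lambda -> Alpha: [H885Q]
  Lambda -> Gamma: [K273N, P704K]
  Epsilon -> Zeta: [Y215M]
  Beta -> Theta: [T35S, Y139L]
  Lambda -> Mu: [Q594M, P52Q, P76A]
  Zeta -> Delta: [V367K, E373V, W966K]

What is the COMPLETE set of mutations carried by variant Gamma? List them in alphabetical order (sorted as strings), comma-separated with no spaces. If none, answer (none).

Answer: F462W,K273N,P704K,R918N,V717F

Derivation:
At Epsilon: gained [] -> total []
At Lambda: gained ['R918N', 'F462W', 'V717F'] -> total ['F462W', 'R918N', 'V717F']
At Gamma: gained ['K273N', 'P704K'] -> total ['F462W', 'K273N', 'P704K', 'R918N', 'V717F']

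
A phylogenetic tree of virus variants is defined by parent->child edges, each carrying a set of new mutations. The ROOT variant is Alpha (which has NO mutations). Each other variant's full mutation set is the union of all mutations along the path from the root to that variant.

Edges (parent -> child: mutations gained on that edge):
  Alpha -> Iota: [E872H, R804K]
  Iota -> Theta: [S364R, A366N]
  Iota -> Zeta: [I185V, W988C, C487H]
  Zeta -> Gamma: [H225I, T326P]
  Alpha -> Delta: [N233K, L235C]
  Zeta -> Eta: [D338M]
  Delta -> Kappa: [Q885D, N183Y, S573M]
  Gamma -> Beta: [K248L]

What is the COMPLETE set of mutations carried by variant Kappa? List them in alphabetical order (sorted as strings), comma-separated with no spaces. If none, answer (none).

Answer: L235C,N183Y,N233K,Q885D,S573M

Derivation:
At Alpha: gained [] -> total []
At Delta: gained ['N233K', 'L235C'] -> total ['L235C', 'N233K']
At Kappa: gained ['Q885D', 'N183Y', 'S573M'] -> total ['L235C', 'N183Y', 'N233K', 'Q885D', 'S573M']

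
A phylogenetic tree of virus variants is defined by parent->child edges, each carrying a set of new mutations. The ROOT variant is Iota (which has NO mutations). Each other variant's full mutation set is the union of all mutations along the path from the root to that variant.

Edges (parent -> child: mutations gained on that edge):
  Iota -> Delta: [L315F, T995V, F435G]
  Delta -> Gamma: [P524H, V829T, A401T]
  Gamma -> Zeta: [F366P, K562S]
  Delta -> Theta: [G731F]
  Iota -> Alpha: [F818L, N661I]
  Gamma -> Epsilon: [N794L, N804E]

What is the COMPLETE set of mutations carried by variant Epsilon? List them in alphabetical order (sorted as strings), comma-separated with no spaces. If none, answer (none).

Answer: A401T,F435G,L315F,N794L,N804E,P524H,T995V,V829T

Derivation:
At Iota: gained [] -> total []
At Delta: gained ['L315F', 'T995V', 'F435G'] -> total ['F435G', 'L315F', 'T995V']
At Gamma: gained ['P524H', 'V829T', 'A401T'] -> total ['A401T', 'F435G', 'L315F', 'P524H', 'T995V', 'V829T']
At Epsilon: gained ['N794L', 'N804E'] -> total ['A401T', 'F435G', 'L315F', 'N794L', 'N804E', 'P524H', 'T995V', 'V829T']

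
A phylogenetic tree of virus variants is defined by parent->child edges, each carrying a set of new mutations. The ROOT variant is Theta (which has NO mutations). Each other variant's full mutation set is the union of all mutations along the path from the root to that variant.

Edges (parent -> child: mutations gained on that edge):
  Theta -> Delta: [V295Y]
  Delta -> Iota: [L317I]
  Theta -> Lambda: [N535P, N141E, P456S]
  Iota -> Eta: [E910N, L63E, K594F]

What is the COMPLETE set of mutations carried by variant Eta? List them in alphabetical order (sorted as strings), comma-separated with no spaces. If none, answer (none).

Answer: E910N,K594F,L317I,L63E,V295Y

Derivation:
At Theta: gained [] -> total []
At Delta: gained ['V295Y'] -> total ['V295Y']
At Iota: gained ['L317I'] -> total ['L317I', 'V295Y']
At Eta: gained ['E910N', 'L63E', 'K594F'] -> total ['E910N', 'K594F', 'L317I', 'L63E', 'V295Y']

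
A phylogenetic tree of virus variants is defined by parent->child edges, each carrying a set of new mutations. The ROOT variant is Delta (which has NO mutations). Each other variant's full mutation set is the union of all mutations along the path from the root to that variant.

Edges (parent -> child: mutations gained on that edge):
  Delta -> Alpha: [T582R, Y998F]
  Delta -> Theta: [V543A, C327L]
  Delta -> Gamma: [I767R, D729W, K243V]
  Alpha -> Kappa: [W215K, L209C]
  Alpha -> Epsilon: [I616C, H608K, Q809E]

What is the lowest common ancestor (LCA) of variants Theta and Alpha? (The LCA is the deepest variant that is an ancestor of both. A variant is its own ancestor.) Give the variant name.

Path from root to Theta: Delta -> Theta
  ancestors of Theta: {Delta, Theta}
Path from root to Alpha: Delta -> Alpha
  ancestors of Alpha: {Delta, Alpha}
Common ancestors: {Delta}
Walk up from Alpha: Alpha (not in ancestors of Theta), Delta (in ancestors of Theta)
Deepest common ancestor (LCA) = Delta

Answer: Delta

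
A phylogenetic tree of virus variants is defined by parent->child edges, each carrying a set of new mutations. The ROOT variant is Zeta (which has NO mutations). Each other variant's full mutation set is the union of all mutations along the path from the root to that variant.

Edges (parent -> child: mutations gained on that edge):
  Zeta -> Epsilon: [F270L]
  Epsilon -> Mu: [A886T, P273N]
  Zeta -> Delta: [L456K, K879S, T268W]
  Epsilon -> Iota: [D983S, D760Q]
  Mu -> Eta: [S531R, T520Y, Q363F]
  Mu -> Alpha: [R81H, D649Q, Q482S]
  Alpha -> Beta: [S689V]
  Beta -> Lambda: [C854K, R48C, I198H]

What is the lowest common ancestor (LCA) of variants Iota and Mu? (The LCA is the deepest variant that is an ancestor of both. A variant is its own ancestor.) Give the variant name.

Answer: Epsilon

Derivation:
Path from root to Iota: Zeta -> Epsilon -> Iota
  ancestors of Iota: {Zeta, Epsilon, Iota}
Path from root to Mu: Zeta -> Epsilon -> Mu
  ancestors of Mu: {Zeta, Epsilon, Mu}
Common ancestors: {Zeta, Epsilon}
Walk up from Mu: Mu (not in ancestors of Iota), Epsilon (in ancestors of Iota), Zeta (in ancestors of Iota)
Deepest common ancestor (LCA) = Epsilon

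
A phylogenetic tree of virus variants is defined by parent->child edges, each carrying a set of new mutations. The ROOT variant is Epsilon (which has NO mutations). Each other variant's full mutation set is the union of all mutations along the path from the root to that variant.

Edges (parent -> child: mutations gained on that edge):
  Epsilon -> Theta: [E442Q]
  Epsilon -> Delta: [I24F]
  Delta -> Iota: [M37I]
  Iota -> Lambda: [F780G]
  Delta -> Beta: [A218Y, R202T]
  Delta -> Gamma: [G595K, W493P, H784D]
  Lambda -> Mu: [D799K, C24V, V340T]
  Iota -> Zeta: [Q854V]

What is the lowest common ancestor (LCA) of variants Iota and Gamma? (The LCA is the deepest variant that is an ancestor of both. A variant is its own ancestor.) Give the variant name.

Answer: Delta

Derivation:
Path from root to Iota: Epsilon -> Delta -> Iota
  ancestors of Iota: {Epsilon, Delta, Iota}
Path from root to Gamma: Epsilon -> Delta -> Gamma
  ancestors of Gamma: {Epsilon, Delta, Gamma}
Common ancestors: {Epsilon, Delta}
Walk up from Gamma: Gamma (not in ancestors of Iota), Delta (in ancestors of Iota), Epsilon (in ancestors of Iota)
Deepest common ancestor (LCA) = Delta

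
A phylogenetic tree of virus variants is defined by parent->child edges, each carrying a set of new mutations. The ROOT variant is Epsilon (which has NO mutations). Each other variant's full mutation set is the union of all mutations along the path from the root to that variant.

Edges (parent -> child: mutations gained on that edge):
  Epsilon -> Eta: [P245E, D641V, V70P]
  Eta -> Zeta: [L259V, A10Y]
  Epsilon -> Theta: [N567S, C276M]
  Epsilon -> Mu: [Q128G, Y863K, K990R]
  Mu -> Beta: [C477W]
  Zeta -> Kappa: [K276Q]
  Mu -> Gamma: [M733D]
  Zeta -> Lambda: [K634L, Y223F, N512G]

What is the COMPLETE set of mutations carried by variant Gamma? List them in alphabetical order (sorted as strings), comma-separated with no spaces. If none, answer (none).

At Epsilon: gained [] -> total []
At Mu: gained ['Q128G', 'Y863K', 'K990R'] -> total ['K990R', 'Q128G', 'Y863K']
At Gamma: gained ['M733D'] -> total ['K990R', 'M733D', 'Q128G', 'Y863K']

Answer: K990R,M733D,Q128G,Y863K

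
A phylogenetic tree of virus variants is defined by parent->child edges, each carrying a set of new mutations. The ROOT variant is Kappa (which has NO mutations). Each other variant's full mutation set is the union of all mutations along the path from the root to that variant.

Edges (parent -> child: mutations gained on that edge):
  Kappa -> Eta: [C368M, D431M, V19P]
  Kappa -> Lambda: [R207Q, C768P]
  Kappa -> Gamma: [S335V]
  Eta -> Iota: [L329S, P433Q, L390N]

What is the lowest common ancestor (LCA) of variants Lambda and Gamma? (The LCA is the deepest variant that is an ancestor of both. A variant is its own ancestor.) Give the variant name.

Path from root to Lambda: Kappa -> Lambda
  ancestors of Lambda: {Kappa, Lambda}
Path from root to Gamma: Kappa -> Gamma
  ancestors of Gamma: {Kappa, Gamma}
Common ancestors: {Kappa}
Walk up from Gamma: Gamma (not in ancestors of Lambda), Kappa (in ancestors of Lambda)
Deepest common ancestor (LCA) = Kappa

Answer: Kappa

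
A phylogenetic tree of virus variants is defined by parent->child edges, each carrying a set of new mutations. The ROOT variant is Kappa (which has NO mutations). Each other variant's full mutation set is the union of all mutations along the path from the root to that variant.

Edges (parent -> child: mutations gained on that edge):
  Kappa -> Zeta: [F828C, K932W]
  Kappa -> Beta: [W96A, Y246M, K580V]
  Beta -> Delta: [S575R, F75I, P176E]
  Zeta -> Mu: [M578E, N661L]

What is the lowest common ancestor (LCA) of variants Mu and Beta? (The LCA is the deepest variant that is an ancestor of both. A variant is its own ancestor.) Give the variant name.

Answer: Kappa

Derivation:
Path from root to Mu: Kappa -> Zeta -> Mu
  ancestors of Mu: {Kappa, Zeta, Mu}
Path from root to Beta: Kappa -> Beta
  ancestors of Beta: {Kappa, Beta}
Common ancestors: {Kappa}
Walk up from Beta: Beta (not in ancestors of Mu), Kappa (in ancestors of Mu)
Deepest common ancestor (LCA) = Kappa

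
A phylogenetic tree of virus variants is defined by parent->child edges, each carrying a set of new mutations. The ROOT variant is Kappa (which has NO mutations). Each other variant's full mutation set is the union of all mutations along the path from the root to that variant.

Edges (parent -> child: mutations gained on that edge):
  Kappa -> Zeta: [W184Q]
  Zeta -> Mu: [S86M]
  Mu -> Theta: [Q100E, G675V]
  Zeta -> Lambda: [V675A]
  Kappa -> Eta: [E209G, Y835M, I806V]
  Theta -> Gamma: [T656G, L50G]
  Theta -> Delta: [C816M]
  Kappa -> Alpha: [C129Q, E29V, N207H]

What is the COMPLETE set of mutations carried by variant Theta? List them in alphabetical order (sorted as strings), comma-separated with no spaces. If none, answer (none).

Answer: G675V,Q100E,S86M,W184Q

Derivation:
At Kappa: gained [] -> total []
At Zeta: gained ['W184Q'] -> total ['W184Q']
At Mu: gained ['S86M'] -> total ['S86M', 'W184Q']
At Theta: gained ['Q100E', 'G675V'] -> total ['G675V', 'Q100E', 'S86M', 'W184Q']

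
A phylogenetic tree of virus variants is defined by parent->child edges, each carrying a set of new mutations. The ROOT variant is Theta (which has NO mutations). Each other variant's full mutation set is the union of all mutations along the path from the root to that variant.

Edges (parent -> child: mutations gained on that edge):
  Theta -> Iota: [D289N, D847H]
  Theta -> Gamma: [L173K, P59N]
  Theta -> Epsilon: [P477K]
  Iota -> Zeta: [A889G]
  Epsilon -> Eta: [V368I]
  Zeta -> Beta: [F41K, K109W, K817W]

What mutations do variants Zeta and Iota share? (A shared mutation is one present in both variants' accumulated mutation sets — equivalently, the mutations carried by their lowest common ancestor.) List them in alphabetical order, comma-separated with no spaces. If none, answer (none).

Accumulating mutations along path to Zeta:
  At Theta: gained [] -> total []
  At Iota: gained ['D289N', 'D847H'] -> total ['D289N', 'D847H']
  At Zeta: gained ['A889G'] -> total ['A889G', 'D289N', 'D847H']
Mutations(Zeta) = ['A889G', 'D289N', 'D847H']
Accumulating mutations along path to Iota:
  At Theta: gained [] -> total []
  At Iota: gained ['D289N', 'D847H'] -> total ['D289N', 'D847H']
Mutations(Iota) = ['D289N', 'D847H']
Intersection: ['A889G', 'D289N', 'D847H'] ∩ ['D289N', 'D847H'] = ['D289N', 'D847H']

Answer: D289N,D847H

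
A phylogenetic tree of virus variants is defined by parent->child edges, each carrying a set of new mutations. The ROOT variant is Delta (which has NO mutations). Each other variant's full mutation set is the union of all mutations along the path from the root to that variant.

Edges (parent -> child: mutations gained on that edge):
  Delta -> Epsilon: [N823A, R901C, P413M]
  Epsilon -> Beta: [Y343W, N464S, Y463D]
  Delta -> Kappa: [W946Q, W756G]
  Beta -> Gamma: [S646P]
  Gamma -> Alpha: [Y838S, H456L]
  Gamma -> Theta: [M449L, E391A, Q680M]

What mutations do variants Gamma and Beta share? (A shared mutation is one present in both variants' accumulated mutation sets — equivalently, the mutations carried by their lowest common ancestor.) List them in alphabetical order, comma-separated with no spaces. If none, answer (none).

Answer: N464S,N823A,P413M,R901C,Y343W,Y463D

Derivation:
Accumulating mutations along path to Gamma:
  At Delta: gained [] -> total []
  At Epsilon: gained ['N823A', 'R901C', 'P413M'] -> total ['N823A', 'P413M', 'R901C']
  At Beta: gained ['Y343W', 'N464S', 'Y463D'] -> total ['N464S', 'N823A', 'P413M', 'R901C', 'Y343W', 'Y463D']
  At Gamma: gained ['S646P'] -> total ['N464S', 'N823A', 'P413M', 'R901C', 'S646P', 'Y343W', 'Y463D']
Mutations(Gamma) = ['N464S', 'N823A', 'P413M', 'R901C', 'S646P', 'Y343W', 'Y463D']
Accumulating mutations along path to Beta:
  At Delta: gained [] -> total []
  At Epsilon: gained ['N823A', 'R901C', 'P413M'] -> total ['N823A', 'P413M', 'R901C']
  At Beta: gained ['Y343W', 'N464S', 'Y463D'] -> total ['N464S', 'N823A', 'P413M', 'R901C', 'Y343W', 'Y463D']
Mutations(Beta) = ['N464S', 'N823A', 'P413M', 'R901C', 'Y343W', 'Y463D']
Intersection: ['N464S', 'N823A', 'P413M', 'R901C', 'S646P', 'Y343W', 'Y463D'] ∩ ['N464S', 'N823A', 'P413M', 'R901C', 'Y343W', 'Y463D'] = ['N464S', 'N823A', 'P413M', 'R901C', 'Y343W', 'Y463D']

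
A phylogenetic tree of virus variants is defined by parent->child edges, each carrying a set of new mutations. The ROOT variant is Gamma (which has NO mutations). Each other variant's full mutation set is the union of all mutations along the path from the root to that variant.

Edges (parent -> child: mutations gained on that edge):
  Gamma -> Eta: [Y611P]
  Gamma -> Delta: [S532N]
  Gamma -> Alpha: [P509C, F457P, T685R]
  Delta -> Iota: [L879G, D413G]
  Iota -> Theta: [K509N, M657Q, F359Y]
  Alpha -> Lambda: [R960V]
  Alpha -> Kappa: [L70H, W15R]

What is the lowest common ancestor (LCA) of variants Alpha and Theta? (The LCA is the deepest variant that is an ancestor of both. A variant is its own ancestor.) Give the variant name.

Answer: Gamma

Derivation:
Path from root to Alpha: Gamma -> Alpha
  ancestors of Alpha: {Gamma, Alpha}
Path from root to Theta: Gamma -> Delta -> Iota -> Theta
  ancestors of Theta: {Gamma, Delta, Iota, Theta}
Common ancestors: {Gamma}
Walk up from Theta: Theta (not in ancestors of Alpha), Iota (not in ancestors of Alpha), Delta (not in ancestors of Alpha), Gamma (in ancestors of Alpha)
Deepest common ancestor (LCA) = Gamma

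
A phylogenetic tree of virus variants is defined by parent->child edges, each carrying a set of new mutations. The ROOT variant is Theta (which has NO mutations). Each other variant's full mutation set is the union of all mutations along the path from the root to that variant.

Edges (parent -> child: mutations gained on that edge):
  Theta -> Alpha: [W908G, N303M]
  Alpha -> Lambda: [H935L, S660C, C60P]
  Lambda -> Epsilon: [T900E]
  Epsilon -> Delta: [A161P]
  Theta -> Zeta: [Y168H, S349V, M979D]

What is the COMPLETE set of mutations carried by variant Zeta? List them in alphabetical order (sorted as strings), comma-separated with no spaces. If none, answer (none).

Answer: M979D,S349V,Y168H

Derivation:
At Theta: gained [] -> total []
At Zeta: gained ['Y168H', 'S349V', 'M979D'] -> total ['M979D', 'S349V', 'Y168H']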